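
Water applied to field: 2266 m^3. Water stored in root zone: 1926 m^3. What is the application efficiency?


Ea = V_root / V_field * 100 = 1926 / 2266 * 100 = 84.9956%

84.9956 %


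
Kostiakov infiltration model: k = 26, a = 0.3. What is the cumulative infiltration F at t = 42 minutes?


F = k * t^a = 26 * 42^0.3
F = 26 * 3.068844

79.7899 mm


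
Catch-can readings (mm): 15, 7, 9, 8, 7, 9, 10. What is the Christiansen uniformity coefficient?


mean = 9.285714 mm
MAD = 1.836735 mm
CU = (1 - 1.836735/9.285714)*100

80.2198 %


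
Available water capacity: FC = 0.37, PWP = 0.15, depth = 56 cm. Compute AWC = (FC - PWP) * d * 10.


AWC = (FC - PWP) * d * 10
AWC = (0.37 - 0.15) * 56 * 10
AWC = 0.2200 * 56 * 10

123.2000 mm


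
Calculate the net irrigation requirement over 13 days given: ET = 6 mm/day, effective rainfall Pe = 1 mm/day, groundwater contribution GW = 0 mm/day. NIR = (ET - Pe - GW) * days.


Daily deficit = ET - Pe - GW = 6 - 1 - 0 = 5 mm/day
NIR = 5 * 13 = 65 mm

65.0000 mm


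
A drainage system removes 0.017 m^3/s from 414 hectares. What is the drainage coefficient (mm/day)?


DC = Q * 86400 / (A * 10000) * 1000
DC = 0.017 * 86400 / (414 * 10000) * 1000
DC = 1468800.0000 / 4140000

0.3548 mm/day


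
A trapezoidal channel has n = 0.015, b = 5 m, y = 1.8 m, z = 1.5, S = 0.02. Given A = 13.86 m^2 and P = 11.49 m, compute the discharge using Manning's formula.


R = A/P = 13.86/11.49 = 1.206266
Q = (1/0.015) * 13.86 * 1.206266^(2/3) * 0.02^0.5

148.0752 m^3/s


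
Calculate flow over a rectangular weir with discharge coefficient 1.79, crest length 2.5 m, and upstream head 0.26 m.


Q = C * L * H^(3/2) = 1.79 * 2.5 * 0.26^1.5 = 1.79 * 2.5 * 0.132575

0.5933 m^3/s


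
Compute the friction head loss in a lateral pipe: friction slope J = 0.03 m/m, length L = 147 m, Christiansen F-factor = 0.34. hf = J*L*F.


hf = J * L * F = 0.03 * 147 * 0.34 = 1.4994 m

1.4994 m


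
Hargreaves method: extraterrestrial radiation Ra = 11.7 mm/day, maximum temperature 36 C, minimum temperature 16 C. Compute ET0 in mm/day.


Tmean = (Tmax + Tmin)/2 = (36 + 16)/2 = 26.0
ET0 = 0.0023 * 11.7 * (26.0 + 17.8) * sqrt(36 - 16)
ET0 = 0.0023 * 11.7 * 43.8 * 4.472136

5.2711 mm/day


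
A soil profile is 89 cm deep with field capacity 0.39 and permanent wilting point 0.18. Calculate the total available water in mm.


AWC = (FC - PWP) * d * 10
AWC = (0.39 - 0.18) * 89 * 10
AWC = 0.2100 * 89 * 10

186.9000 mm


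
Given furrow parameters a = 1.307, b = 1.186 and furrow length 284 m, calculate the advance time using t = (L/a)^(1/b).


t = (L/a)^(1/b)
t = (284/1.307)^(1/1.186)
t = 217.291507^(1/1.186)

93.4383 min


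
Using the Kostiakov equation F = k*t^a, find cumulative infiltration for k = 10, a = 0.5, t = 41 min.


F = k * t^a = 10 * 41^0.5
F = 10 * 6.403124

64.0312 mm


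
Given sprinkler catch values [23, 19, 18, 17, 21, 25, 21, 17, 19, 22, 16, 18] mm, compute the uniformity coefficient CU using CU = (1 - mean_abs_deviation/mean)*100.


mean = 19.666667 mm
MAD = 2.277778 mm
CU = (1 - 2.277778/19.666667)*100

88.4181 %


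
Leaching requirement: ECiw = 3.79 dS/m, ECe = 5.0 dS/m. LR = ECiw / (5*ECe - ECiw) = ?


LR = ECiw / (5*ECe - ECiw)
LR = 3.79 / (5*5.0 - 3.79)
LR = 3.79 / 21.2100

0.1787


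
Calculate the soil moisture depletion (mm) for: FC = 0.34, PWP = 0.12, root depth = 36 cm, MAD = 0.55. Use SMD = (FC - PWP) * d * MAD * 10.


SMD = (FC - PWP) * d * MAD * 10
SMD = (0.34 - 0.12) * 36 * 0.55 * 10
SMD = 0.2200 * 36 * 0.55 * 10

43.5600 mm


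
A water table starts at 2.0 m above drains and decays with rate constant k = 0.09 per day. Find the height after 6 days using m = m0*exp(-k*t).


m = m0 * exp(-k*t)
m = 2.0 * exp(-0.09 * 6)
m = 2.0 * exp(-0.5400)

1.1655 m


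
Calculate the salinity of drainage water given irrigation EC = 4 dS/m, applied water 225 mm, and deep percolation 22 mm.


EC_dw = EC_iw * D_iw / D_dw
EC_dw = 4 * 225 / 22
EC_dw = 900 / 22

40.9091 dS/m


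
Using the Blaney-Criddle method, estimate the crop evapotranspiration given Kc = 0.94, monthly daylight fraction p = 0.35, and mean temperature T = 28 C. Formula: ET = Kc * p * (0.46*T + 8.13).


ET = Kc * p * (0.46*T + 8.13)
ET = 0.94 * 0.35 * (0.46*28 + 8.13)
ET = 0.94 * 0.35 * 21.0100

6.9123 mm/day


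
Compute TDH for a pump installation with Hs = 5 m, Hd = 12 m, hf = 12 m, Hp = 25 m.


TDH = Hs + Hd + hf + Hp = 5 + 12 + 12 + 25 = 54

54 m


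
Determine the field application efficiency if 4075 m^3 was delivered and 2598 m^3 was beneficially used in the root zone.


Ea = V_root / V_field * 100 = 2598 / 4075 * 100 = 63.7546%

63.7546 %


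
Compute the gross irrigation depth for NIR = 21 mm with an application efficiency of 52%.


Ea = 52% = 0.52
GID = NIR / Ea = 21 / 0.52 = 40.3846 mm

40.3846 mm


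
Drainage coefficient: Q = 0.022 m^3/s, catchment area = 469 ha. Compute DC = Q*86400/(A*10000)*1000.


DC = Q * 86400 / (A * 10000) * 1000
DC = 0.022 * 86400 / (469 * 10000) * 1000
DC = 1900800.0000 / 4690000

0.4053 mm/day


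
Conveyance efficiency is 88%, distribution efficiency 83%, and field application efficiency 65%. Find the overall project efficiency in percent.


Ec = 0.88, Eb = 0.83, Ea = 0.65
E = 0.88 * 0.83 * 0.65 * 100 = 47.4760%

47.4760 %


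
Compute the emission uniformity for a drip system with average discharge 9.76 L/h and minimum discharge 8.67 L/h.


EU = (q_min/q_avg)*100 = (8.67/9.76)*100 = 88.8320%

88.8320 %


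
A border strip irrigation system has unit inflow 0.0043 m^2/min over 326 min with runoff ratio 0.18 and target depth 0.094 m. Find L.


L = q*t/((1+r)*Z)
L = 0.0043*326/((1+0.18)*0.094)
L = 1.4018/0.11092

12.6379 m


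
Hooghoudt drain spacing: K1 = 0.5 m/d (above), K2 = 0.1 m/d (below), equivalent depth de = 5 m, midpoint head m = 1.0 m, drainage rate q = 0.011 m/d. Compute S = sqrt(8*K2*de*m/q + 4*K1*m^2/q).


S^2 = 8*K2*de*m/q + 4*K1*m^2/q
S^2 = 8*0.1*5*1.0/0.011 + 4*0.5*1.0^2/0.011
S = sqrt(545.4545)

23.3550 m


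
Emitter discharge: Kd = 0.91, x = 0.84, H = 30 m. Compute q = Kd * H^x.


q = Kd * H^x = 0.91 * 30^0.84 = 0.91 * 17.409322

15.8425 L/h


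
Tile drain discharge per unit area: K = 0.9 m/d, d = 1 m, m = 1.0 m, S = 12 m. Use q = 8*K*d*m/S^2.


q = 8*K*d*m/S^2
q = 8*0.9*1*1.0/12^2
q = 7.2000 / 144

0.0500 m/d


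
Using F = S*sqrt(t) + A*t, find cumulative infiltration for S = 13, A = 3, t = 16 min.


F = S*sqrt(t) + A*t
F = 13*sqrt(16) + 3*16
F = 13*4.000000 + 48

100.0000 mm


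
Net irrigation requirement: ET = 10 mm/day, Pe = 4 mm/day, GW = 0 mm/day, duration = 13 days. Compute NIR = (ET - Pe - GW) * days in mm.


Daily deficit = ET - Pe - GW = 10 - 4 - 0 = 6 mm/day
NIR = 6 * 13 = 78 mm

78.0000 mm


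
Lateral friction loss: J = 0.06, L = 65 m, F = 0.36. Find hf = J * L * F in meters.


hf = J * L * F = 0.06 * 65 * 0.36 = 1.4040 m

1.4040 m


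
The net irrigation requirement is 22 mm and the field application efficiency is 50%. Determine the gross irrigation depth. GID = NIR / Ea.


Ea = 50% = 0.5
GID = NIR / Ea = 22 / 0.5 = 44.0000 mm

44.0000 mm


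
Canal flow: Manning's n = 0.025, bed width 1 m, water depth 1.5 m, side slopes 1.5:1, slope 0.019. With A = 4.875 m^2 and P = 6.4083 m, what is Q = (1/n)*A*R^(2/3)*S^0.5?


R = A/P = 4.875/6.4083 = 0.760732
Q = (1/0.025) * 4.875 * 0.760732^(2/3) * 0.019^0.5

22.3992 m^3/s


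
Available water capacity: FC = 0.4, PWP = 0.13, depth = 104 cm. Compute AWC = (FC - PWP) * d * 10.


AWC = (FC - PWP) * d * 10
AWC = (0.4 - 0.13) * 104 * 10
AWC = 0.2700 * 104 * 10

280.8000 mm


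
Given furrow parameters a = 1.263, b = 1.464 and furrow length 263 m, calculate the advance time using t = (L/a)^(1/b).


t = (L/a)^(1/b)
t = (263/1.263)^(1/1.464)
t = 208.234363^(1/1.464)

38.3452 min


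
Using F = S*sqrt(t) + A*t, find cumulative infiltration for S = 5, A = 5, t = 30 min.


F = S*sqrt(t) + A*t
F = 5*sqrt(30) + 5*30
F = 5*5.477226 + 150

177.3861 mm


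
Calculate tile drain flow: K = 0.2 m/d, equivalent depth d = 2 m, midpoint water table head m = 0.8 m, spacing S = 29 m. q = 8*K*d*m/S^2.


q = 8*K*d*m/S^2
q = 8*0.2*2*0.8/29^2
q = 2.5600 / 841

0.0030 m/d


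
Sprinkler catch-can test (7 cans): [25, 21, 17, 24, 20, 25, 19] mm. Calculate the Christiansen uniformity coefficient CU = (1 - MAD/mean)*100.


mean = 21.571429 mm
MAD = 2.653061 mm
CU = (1 - 2.653061/21.571429)*100

87.7010 %


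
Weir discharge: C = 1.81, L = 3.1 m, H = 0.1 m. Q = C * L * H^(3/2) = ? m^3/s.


Q = C * L * H^(3/2) = 1.81 * 3.1 * 0.1^1.5 = 1.81 * 3.1 * 0.031623

0.1774 m^3/s


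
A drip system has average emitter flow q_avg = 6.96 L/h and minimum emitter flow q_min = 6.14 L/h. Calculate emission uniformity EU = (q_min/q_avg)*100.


EU = (q_min/q_avg)*100 = (6.14/6.96)*100 = 88.2184%

88.2184 %


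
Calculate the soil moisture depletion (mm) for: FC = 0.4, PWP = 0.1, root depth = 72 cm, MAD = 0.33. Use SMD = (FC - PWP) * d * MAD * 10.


SMD = (FC - PWP) * d * MAD * 10
SMD = (0.4 - 0.1) * 72 * 0.33 * 10
SMD = 0.3000 * 72 * 0.33 * 10

71.2800 mm


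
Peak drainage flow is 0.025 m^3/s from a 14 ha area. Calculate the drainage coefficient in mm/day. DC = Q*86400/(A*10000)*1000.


DC = Q * 86400 / (A * 10000) * 1000
DC = 0.025 * 86400 / (14 * 10000) * 1000
DC = 2160000.0000 / 140000

15.4286 mm/day


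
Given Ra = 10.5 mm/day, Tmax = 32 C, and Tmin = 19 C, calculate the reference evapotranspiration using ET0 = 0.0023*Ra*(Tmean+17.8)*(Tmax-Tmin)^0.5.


Tmean = (Tmax + Tmin)/2 = (32 + 19)/2 = 25.5
ET0 = 0.0023 * 10.5 * (25.5 + 17.8) * sqrt(32 - 19)
ET0 = 0.0023 * 10.5 * 43.3 * 3.605551

3.7703 mm/day


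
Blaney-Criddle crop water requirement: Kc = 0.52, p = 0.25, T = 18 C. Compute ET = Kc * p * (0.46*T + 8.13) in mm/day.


ET = Kc * p * (0.46*T + 8.13)
ET = 0.52 * 0.25 * (0.46*18 + 8.13)
ET = 0.52 * 0.25 * 16.4100

2.1333 mm/day


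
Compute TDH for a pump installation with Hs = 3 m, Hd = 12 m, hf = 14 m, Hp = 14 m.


TDH = Hs + Hd + hf + Hp = 3 + 12 + 14 + 14 = 43

43 m


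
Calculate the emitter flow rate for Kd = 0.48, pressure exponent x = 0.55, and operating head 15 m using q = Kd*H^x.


q = Kd * H^x = 0.48 * 15^0.55 = 0.48 * 4.434556

2.1286 L/h


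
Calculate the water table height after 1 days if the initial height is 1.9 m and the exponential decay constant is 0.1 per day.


m = m0 * exp(-k*t)
m = 1.9 * exp(-0.1 * 1)
m = 1.9 * exp(-0.1000)

1.7192 m


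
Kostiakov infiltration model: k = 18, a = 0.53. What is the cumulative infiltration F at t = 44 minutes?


F = k * t^a = 18 * 44^0.53
F = 18 * 7.430703

133.7527 mm


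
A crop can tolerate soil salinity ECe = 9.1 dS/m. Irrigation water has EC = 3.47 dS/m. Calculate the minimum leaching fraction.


LR = ECiw / (5*ECe - ECiw)
LR = 3.47 / (5*9.1 - 3.47)
LR = 3.47 / 42.0300

0.0826


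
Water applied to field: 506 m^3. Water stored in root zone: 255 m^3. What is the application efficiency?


Ea = V_root / V_field * 100 = 255 / 506 * 100 = 50.3953%

50.3953 %


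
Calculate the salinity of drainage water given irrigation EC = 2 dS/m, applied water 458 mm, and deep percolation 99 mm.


EC_dw = EC_iw * D_iw / D_dw
EC_dw = 2 * 458 / 99
EC_dw = 916 / 99

9.2525 dS/m


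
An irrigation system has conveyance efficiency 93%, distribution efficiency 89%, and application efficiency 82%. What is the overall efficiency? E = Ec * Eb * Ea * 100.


Ec = 0.93, Eb = 0.89, Ea = 0.82
E = 0.93 * 0.89 * 0.82 * 100 = 67.8714%

67.8714 %


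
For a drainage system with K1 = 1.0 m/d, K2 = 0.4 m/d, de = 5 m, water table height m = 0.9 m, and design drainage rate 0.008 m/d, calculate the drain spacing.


S^2 = 8*K2*de*m/q + 4*K1*m^2/q
S^2 = 8*0.4*5*0.9/0.008 + 4*1.0*0.9^2/0.008
S = sqrt(2205.0000)

46.9574 m


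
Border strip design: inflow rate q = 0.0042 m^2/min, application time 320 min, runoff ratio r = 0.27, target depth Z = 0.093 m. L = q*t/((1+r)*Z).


L = q*t/((1+r)*Z)
L = 0.0042*320/((1+0.27)*0.093)
L = 1.344/0.11811

11.3792 m


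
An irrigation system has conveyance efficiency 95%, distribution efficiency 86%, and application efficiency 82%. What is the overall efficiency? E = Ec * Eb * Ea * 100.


Ec = 0.95, Eb = 0.86, Ea = 0.82
E = 0.95 * 0.86 * 0.82 * 100 = 66.9940%

66.9940 %


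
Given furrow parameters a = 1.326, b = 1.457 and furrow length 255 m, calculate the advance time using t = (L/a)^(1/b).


t = (L/a)^(1/b)
t = (255/1.326)^(1/1.457)
t = 192.307692^(1/1.457)

36.9490 min


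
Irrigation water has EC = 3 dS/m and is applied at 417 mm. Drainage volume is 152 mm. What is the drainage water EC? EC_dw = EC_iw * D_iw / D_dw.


EC_dw = EC_iw * D_iw / D_dw
EC_dw = 3 * 417 / 152
EC_dw = 1251 / 152

8.2303 dS/m


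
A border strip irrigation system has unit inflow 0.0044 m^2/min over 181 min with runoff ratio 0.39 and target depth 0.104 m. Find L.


L = q*t/((1+r)*Z)
L = 0.0044*181/((1+0.39)*0.104)
L = 0.7964/0.14456

5.5091 m


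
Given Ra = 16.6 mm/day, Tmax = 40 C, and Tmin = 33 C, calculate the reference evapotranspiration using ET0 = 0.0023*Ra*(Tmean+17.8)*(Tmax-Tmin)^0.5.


Tmean = (Tmax + Tmin)/2 = (40 + 33)/2 = 36.5
ET0 = 0.0023 * 16.6 * (36.5 + 17.8) * sqrt(40 - 33)
ET0 = 0.0023 * 16.6 * 54.3 * 2.645751

5.4851 mm/day


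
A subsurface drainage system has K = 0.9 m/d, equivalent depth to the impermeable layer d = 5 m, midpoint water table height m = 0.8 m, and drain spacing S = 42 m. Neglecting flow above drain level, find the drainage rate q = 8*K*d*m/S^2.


q = 8*K*d*m/S^2
q = 8*0.9*5*0.8/42^2
q = 28.8000 / 1764

0.0163 m/d


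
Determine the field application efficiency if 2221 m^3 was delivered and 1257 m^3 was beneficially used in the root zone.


Ea = V_root / V_field * 100 = 1257 / 2221 * 100 = 56.5961%

56.5961 %


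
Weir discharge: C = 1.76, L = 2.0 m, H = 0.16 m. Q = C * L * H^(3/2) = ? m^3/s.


Q = C * L * H^(3/2) = 1.76 * 2.0 * 0.16^1.5 = 1.76 * 2.0 * 0.064000

0.2253 m^3/s


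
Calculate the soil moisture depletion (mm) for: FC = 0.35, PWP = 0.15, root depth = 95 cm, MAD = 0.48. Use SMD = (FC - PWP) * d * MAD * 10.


SMD = (FC - PWP) * d * MAD * 10
SMD = (0.35 - 0.15) * 95 * 0.48 * 10
SMD = 0.2000 * 95 * 0.48 * 10

91.2000 mm


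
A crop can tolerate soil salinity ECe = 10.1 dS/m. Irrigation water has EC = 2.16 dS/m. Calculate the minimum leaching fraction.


LR = ECiw / (5*ECe - ECiw)
LR = 2.16 / (5*10.1 - 2.16)
LR = 2.16 / 48.3400

0.0447


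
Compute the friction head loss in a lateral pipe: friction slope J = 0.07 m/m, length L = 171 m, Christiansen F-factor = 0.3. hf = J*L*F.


hf = J * L * F = 0.07 * 171 * 0.3 = 3.5910 m

3.5910 m


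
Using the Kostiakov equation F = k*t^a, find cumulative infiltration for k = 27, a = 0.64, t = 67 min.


F = k * t^a = 27 * 67^0.64
F = 27 * 14.746463

398.1545 mm


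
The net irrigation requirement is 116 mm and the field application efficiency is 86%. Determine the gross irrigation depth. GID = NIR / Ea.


Ea = 86% = 0.86
GID = NIR / Ea = 116 / 0.86 = 134.8837 mm

134.8837 mm


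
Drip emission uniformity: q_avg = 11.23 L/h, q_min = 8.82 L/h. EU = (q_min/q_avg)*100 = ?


EU = (q_min/q_avg)*100 = (8.82/11.23)*100 = 78.5396%

78.5396 %


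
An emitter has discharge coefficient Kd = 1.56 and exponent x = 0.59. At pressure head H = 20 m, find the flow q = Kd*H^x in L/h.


q = Kd * H^x = 1.56 * 20^0.59 = 1.56 * 5.856089

9.1355 L/h


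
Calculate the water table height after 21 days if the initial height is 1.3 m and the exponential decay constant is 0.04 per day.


m = m0 * exp(-k*t)
m = 1.3 * exp(-0.04 * 21)
m = 1.3 * exp(-0.8400)

0.5612 m


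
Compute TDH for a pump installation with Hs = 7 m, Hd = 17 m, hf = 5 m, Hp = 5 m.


TDH = Hs + Hd + hf + Hp = 7 + 17 + 5 + 5 = 34

34 m


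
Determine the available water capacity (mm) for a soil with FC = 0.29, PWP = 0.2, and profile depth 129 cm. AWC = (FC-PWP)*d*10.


AWC = (FC - PWP) * d * 10
AWC = (0.29 - 0.2) * 129 * 10
AWC = 0.0900 * 129 * 10

116.1000 mm


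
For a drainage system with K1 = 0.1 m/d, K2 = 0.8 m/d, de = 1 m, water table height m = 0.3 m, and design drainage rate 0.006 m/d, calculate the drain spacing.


S^2 = 8*K2*de*m/q + 4*K1*m^2/q
S^2 = 8*0.8*1*0.3/0.006 + 4*0.1*0.3^2/0.006
S = sqrt(326.0000)

18.0555 m


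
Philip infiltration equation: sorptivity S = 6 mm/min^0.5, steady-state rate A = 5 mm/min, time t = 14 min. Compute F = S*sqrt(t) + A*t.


F = S*sqrt(t) + A*t
F = 6*sqrt(14) + 5*14
F = 6*3.741657 + 70

92.4499 mm


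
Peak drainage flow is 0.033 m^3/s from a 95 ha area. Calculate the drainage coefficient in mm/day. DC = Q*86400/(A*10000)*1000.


DC = Q * 86400 / (A * 10000) * 1000
DC = 0.033 * 86400 / (95 * 10000) * 1000
DC = 2851200.0000 / 950000

3.0013 mm/day


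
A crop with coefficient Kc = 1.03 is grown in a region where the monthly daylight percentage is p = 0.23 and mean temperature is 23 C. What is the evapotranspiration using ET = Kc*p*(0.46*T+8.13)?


ET = Kc * p * (0.46*T + 8.13)
ET = 1.03 * 0.23 * (0.46*23 + 8.13)
ET = 1.03 * 0.23 * 18.7100

4.4324 mm/day


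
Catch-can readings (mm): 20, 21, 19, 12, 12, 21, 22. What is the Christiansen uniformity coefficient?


mean = 18.142857 mm
MAD = 3.510204 mm
CU = (1 - 3.510204/18.142857)*100

80.6524 %


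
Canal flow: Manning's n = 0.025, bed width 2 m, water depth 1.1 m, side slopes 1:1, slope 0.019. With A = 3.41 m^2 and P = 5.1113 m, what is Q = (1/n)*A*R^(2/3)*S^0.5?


R = A/P = 3.41/5.1113 = 0.667149
Q = (1/0.025) * 3.41 * 0.667149^(2/3) * 0.019^0.5

14.3551 m^3/s


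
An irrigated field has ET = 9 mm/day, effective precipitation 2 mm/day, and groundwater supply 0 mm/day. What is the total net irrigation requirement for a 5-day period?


Daily deficit = ET - Pe - GW = 9 - 2 - 0 = 7 mm/day
NIR = 7 * 5 = 35 mm

35.0000 mm


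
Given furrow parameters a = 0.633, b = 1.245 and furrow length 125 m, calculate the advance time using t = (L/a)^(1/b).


t = (L/a)^(1/b)
t = (125/0.633)^(1/1.245)
t = 197.472354^(1/1.245)

69.7879 min


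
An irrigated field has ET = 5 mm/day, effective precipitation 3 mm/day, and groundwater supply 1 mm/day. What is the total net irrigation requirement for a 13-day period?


Daily deficit = ET - Pe - GW = 5 - 3 - 1 = 1 mm/day
NIR = 1 * 13 = 13 mm

13.0000 mm


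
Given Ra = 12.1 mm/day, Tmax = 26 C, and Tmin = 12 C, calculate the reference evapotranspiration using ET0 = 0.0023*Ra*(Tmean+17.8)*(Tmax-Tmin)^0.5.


Tmean = (Tmax + Tmin)/2 = (26 + 12)/2 = 19.0
ET0 = 0.0023 * 12.1 * (19.0 + 17.8) * sqrt(26 - 12)
ET0 = 0.0023 * 12.1 * 36.8 * 3.741657

3.8320 mm/day


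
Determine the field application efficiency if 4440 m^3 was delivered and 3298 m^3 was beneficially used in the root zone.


Ea = V_root / V_field * 100 = 3298 / 4440 * 100 = 74.2793%

74.2793 %


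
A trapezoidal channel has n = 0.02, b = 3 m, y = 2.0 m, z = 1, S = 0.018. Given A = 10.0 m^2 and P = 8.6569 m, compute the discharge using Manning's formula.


R = A/P = 10.0/8.6569 = 1.155148
Q = (1/0.02) * 10.0 * 1.155148^(2/3) * 0.018^0.5

73.8524 m^3/s


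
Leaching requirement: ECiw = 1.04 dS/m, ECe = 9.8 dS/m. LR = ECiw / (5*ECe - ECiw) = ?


LR = ECiw / (5*ECe - ECiw)
LR = 1.04 / (5*9.8 - 1.04)
LR = 1.04 / 47.9600

0.0217


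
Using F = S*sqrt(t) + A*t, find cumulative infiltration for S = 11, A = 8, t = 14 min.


F = S*sqrt(t) + A*t
F = 11*sqrt(14) + 8*14
F = 11*3.741657 + 112

153.1582 mm


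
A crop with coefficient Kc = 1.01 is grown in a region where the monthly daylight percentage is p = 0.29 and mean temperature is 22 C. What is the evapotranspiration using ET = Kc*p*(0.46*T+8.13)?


ET = Kc * p * (0.46*T + 8.13)
ET = 1.01 * 0.29 * (0.46*22 + 8.13)
ET = 1.01 * 0.29 * 18.2500

5.3454 mm/day


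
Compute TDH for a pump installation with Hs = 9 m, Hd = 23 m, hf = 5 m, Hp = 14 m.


TDH = Hs + Hd + hf + Hp = 9 + 23 + 5 + 14 = 51

51 m


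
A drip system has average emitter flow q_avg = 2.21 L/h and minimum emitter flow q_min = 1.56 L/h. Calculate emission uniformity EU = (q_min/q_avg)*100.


EU = (q_min/q_avg)*100 = (1.56/2.21)*100 = 70.5882%

70.5882 %


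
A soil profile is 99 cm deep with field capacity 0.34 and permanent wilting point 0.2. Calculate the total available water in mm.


AWC = (FC - PWP) * d * 10
AWC = (0.34 - 0.2) * 99 * 10
AWC = 0.1400 * 99 * 10

138.6000 mm


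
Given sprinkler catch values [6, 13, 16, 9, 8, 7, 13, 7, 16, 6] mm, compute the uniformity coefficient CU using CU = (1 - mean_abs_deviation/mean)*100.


mean = 10.100000 mm
MAD = 3.520000 mm
CU = (1 - 3.520000/10.100000)*100

65.1485 %


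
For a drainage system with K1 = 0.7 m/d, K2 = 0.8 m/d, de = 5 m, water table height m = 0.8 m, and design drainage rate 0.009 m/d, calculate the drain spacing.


S^2 = 8*K2*de*m/q + 4*K1*m^2/q
S^2 = 8*0.8*5*0.8/0.009 + 4*0.7*0.8^2/0.009
S = sqrt(3043.5556)

55.1684 m


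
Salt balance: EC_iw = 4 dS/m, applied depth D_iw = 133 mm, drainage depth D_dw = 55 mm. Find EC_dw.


EC_dw = EC_iw * D_iw / D_dw
EC_dw = 4 * 133 / 55
EC_dw = 532 / 55

9.6727 dS/m


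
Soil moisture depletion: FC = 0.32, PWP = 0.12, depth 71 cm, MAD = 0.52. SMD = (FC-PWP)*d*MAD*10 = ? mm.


SMD = (FC - PWP) * d * MAD * 10
SMD = (0.32 - 0.12) * 71 * 0.52 * 10
SMD = 0.2000 * 71 * 0.52 * 10

73.8400 mm


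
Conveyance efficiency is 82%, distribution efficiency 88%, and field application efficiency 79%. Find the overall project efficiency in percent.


Ec = 0.82, Eb = 0.88, Ea = 0.79
E = 0.82 * 0.88 * 0.79 * 100 = 57.0064%

57.0064 %


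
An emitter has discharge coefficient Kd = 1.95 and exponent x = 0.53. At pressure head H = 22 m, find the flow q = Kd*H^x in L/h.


q = Kd * H^x = 1.95 * 22^0.53 = 1.95 * 5.146169

10.0350 L/h


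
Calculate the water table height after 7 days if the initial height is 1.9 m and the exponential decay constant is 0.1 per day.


m = m0 * exp(-k*t)
m = 1.9 * exp(-0.1 * 7)
m = 1.9 * exp(-0.7000)

0.9435 m


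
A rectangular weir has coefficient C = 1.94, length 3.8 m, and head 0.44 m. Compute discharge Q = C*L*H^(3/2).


Q = C * L * H^(3/2) = 1.94 * 3.8 * 0.44^1.5 = 1.94 * 3.8 * 0.291863

2.1516 m^3/s


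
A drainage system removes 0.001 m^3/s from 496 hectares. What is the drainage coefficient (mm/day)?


DC = Q * 86400 / (A * 10000) * 1000
DC = 0.001 * 86400 / (496 * 10000) * 1000
DC = 86400.0000 / 4960000

0.0174 mm/day


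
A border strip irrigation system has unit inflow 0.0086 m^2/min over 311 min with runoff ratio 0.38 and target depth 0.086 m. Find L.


L = q*t/((1+r)*Z)
L = 0.0086*311/((1+0.38)*0.086)
L = 2.6746/0.11868

22.5362 m


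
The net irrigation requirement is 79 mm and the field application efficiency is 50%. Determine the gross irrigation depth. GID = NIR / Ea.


Ea = 50% = 0.5
GID = NIR / Ea = 79 / 0.5 = 158.0000 mm

158.0000 mm


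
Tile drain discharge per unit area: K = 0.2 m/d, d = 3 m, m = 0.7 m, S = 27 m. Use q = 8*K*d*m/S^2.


q = 8*K*d*m/S^2
q = 8*0.2*3*0.7/27^2
q = 3.3600 / 729

0.0046 m/d


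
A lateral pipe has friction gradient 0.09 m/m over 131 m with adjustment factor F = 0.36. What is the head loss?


hf = J * L * F = 0.09 * 131 * 0.36 = 4.2444 m

4.2444 m


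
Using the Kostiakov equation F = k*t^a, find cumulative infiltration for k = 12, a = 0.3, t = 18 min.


F = k * t^a = 12 * 18^0.3
F = 12 * 2.380026

28.5603 mm


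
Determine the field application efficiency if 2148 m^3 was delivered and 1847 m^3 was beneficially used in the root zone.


Ea = V_root / V_field * 100 = 1847 / 2148 * 100 = 85.9870%

85.9870 %


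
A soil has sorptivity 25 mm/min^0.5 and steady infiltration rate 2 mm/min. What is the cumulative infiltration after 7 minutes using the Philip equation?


F = S*sqrt(t) + A*t
F = 25*sqrt(7) + 2*7
F = 25*2.645751 + 14

80.1438 mm


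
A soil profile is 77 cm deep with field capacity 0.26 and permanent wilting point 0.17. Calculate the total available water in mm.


AWC = (FC - PWP) * d * 10
AWC = (0.26 - 0.17) * 77 * 10
AWC = 0.0900 * 77 * 10

69.3000 mm


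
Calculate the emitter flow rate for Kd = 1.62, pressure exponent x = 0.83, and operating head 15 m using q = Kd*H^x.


q = Kd * H^x = 1.62 * 15^0.83 = 1.62 * 9.465766

15.3345 L/h


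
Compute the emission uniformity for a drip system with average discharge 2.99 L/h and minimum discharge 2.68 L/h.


EU = (q_min/q_avg)*100 = (2.68/2.99)*100 = 89.6321%

89.6321 %


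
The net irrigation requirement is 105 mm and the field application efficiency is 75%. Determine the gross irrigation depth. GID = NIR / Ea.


Ea = 75% = 0.75
GID = NIR / Ea = 105 / 0.75 = 140.0000 mm

140.0000 mm


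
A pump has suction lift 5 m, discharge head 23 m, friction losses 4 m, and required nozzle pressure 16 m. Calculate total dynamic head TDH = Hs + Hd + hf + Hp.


TDH = Hs + Hd + hf + Hp = 5 + 23 + 4 + 16 = 48

48 m


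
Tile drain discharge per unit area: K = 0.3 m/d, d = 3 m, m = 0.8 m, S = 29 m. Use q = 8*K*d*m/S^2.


q = 8*K*d*m/S^2
q = 8*0.3*3*0.8/29^2
q = 5.7600 / 841

0.0068 m/d


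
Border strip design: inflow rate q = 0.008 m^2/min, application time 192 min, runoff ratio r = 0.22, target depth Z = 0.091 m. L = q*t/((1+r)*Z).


L = q*t/((1+r)*Z)
L = 0.008*192/((1+0.22)*0.091)
L = 1.536/0.11102

13.8353 m


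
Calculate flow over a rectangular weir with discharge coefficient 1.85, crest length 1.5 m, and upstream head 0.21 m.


Q = C * L * H^(3/2) = 1.85 * 1.5 * 0.21^1.5 = 1.85 * 1.5 * 0.096234

0.2670 m^3/s


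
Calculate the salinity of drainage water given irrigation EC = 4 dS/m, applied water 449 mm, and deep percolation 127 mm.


EC_dw = EC_iw * D_iw / D_dw
EC_dw = 4 * 449 / 127
EC_dw = 1796 / 127

14.1417 dS/m


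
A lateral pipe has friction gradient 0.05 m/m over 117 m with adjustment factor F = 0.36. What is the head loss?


hf = J * L * F = 0.05 * 117 * 0.36 = 2.1060 m

2.1060 m


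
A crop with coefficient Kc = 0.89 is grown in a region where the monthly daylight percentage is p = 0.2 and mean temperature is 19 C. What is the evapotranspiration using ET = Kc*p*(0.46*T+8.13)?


ET = Kc * p * (0.46*T + 8.13)
ET = 0.89 * 0.2 * (0.46*19 + 8.13)
ET = 0.89 * 0.2 * 16.8700

3.0029 mm/day


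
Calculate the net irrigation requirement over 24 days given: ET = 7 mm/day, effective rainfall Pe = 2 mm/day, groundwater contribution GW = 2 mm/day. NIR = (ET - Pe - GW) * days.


Daily deficit = ET - Pe - GW = 7 - 2 - 2 = 3 mm/day
NIR = 3 * 24 = 72 mm

72.0000 mm


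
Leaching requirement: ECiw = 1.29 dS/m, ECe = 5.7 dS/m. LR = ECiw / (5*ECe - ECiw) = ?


LR = ECiw / (5*ECe - ECiw)
LR = 1.29 / (5*5.7 - 1.29)
LR = 1.29 / 27.2100

0.0474


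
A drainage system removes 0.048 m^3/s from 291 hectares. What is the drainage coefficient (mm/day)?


DC = Q * 86400 / (A * 10000) * 1000
DC = 0.048 * 86400 / (291 * 10000) * 1000
DC = 4147200.0000 / 2910000

1.4252 mm/day


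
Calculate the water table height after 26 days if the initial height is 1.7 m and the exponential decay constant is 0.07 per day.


m = m0 * exp(-k*t)
m = 1.7 * exp(-0.07 * 26)
m = 1.7 * exp(-1.8200)

0.2754 m


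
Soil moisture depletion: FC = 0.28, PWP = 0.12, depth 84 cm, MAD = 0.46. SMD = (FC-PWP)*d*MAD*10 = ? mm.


SMD = (FC - PWP) * d * MAD * 10
SMD = (0.28 - 0.12) * 84 * 0.46 * 10
SMD = 0.1600 * 84 * 0.46 * 10

61.8240 mm


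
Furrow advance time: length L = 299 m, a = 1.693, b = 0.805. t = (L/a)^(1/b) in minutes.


t = (L/a)^(1/b)
t = (299/1.693)^(1/0.805)
t = 176.609569^(1/0.805)

618.4748 min


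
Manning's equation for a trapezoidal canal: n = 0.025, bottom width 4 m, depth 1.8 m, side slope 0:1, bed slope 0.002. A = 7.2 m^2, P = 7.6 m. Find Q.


R = A/P = 7.2/7.6 = 0.947368
Q = (1/0.025) * 7.2 * 0.947368^(2/3) * 0.002^0.5

12.4238 m^3/s


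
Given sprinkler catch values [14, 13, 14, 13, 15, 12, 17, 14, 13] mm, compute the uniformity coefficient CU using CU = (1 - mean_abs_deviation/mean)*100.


mean = 13.888889 mm
MAD = 1.012346 mm
CU = (1 - 1.012346/13.888889)*100

92.7111 %


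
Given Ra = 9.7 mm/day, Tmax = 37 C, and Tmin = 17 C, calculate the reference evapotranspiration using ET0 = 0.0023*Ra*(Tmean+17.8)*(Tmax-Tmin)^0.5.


Tmean = (Tmax + Tmin)/2 = (37 + 17)/2 = 27.0
ET0 = 0.0023 * 9.7 * (27.0 + 17.8) * sqrt(37 - 17)
ET0 = 0.0023 * 9.7 * 44.8 * 4.472136

4.4698 mm/day


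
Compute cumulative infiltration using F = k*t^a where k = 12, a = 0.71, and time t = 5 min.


F = k * t^a = 12 * 5^0.71
F = 12 * 3.135225

37.6227 mm


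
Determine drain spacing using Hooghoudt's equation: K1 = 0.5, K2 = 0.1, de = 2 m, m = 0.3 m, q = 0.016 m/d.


S^2 = 8*K2*de*m/q + 4*K1*m^2/q
S^2 = 8*0.1*2*0.3/0.016 + 4*0.5*0.3^2/0.016
S = sqrt(41.2500)

6.4226 m


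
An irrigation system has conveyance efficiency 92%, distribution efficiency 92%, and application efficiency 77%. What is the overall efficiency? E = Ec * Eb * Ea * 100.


Ec = 0.92, Eb = 0.92, Ea = 0.77
E = 0.92 * 0.92 * 0.77 * 100 = 65.1728%

65.1728 %


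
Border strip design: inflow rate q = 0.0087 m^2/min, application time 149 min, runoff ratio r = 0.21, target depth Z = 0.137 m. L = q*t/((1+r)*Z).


L = q*t/((1+r)*Z)
L = 0.0087*149/((1+0.21)*0.137)
L = 1.2963/0.16577

7.8199 m


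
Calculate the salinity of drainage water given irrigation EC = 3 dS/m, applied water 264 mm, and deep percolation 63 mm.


EC_dw = EC_iw * D_iw / D_dw
EC_dw = 3 * 264 / 63
EC_dw = 792 / 63

12.5714 dS/m


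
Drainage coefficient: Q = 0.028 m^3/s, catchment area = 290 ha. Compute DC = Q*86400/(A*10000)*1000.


DC = Q * 86400 / (A * 10000) * 1000
DC = 0.028 * 86400 / (290 * 10000) * 1000
DC = 2419200.0000 / 2900000

0.8342 mm/day


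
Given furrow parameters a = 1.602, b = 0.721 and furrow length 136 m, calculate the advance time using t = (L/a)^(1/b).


t = (L/a)^(1/b)
t = (136/1.602)^(1/0.721)
t = 84.893883^(1/0.721)

473.4557 min


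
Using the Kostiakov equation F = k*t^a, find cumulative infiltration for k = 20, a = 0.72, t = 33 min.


F = k * t^a = 20 * 33^0.72
F = 20 * 12.397384

247.9477 mm


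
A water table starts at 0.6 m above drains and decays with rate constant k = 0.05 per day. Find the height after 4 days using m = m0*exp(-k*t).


m = m0 * exp(-k*t)
m = 0.6 * exp(-0.05 * 4)
m = 0.6 * exp(-0.2000)

0.4912 m


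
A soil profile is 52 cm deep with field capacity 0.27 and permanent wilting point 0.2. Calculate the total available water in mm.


AWC = (FC - PWP) * d * 10
AWC = (0.27 - 0.2) * 52 * 10
AWC = 0.0700 * 52 * 10

36.4000 mm


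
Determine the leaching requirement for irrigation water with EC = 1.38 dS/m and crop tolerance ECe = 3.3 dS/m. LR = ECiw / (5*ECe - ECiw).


LR = ECiw / (5*ECe - ECiw)
LR = 1.38 / (5*3.3 - 1.38)
LR = 1.38 / 15.1200

0.0913


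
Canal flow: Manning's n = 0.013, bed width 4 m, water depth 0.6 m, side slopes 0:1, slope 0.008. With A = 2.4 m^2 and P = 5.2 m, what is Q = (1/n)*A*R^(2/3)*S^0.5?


R = A/P = 2.4/5.2 = 0.461538
Q = (1/0.013) * 2.4 * 0.461538^(2/3) * 0.008^0.5

9.8617 m^3/s


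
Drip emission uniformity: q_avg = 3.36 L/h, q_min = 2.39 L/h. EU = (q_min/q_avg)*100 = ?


EU = (q_min/q_avg)*100 = (2.39/3.36)*100 = 71.1310%

71.1310 %


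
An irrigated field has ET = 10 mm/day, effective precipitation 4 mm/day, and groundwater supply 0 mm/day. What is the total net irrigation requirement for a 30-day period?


Daily deficit = ET - Pe - GW = 10 - 4 - 0 = 6 mm/day
NIR = 6 * 30 = 180 mm

180.0000 mm


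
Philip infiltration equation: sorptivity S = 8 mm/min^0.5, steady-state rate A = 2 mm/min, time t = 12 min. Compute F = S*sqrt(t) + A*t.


F = S*sqrt(t) + A*t
F = 8*sqrt(12) + 2*12
F = 8*3.464102 + 24

51.7128 mm


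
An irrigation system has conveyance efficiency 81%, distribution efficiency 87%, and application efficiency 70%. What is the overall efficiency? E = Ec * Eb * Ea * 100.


Ec = 0.81, Eb = 0.87, Ea = 0.7
E = 0.81 * 0.87 * 0.7 * 100 = 49.3290%

49.3290 %


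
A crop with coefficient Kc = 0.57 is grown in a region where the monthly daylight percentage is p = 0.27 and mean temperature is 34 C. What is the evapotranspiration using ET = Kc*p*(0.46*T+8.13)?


ET = Kc * p * (0.46*T + 8.13)
ET = 0.57 * 0.27 * (0.46*34 + 8.13)
ET = 0.57 * 0.27 * 23.7700

3.6582 mm/day


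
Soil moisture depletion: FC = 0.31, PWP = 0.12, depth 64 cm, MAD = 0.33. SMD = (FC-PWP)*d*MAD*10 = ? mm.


SMD = (FC - PWP) * d * MAD * 10
SMD = (0.31 - 0.12) * 64 * 0.33 * 10
SMD = 0.1900 * 64 * 0.33 * 10

40.1280 mm


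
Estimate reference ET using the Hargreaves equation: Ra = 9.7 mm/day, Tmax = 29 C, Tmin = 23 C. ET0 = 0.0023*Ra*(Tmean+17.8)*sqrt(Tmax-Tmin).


Tmean = (Tmax + Tmin)/2 = (29 + 23)/2 = 26.0
ET0 = 0.0023 * 9.7 * (26.0 + 17.8) * sqrt(29 - 23)
ET0 = 0.0023 * 9.7 * 43.8 * 2.449490

2.3936 mm/day


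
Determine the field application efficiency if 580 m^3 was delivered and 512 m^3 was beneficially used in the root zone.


Ea = V_root / V_field * 100 = 512 / 580 * 100 = 88.2759%

88.2759 %


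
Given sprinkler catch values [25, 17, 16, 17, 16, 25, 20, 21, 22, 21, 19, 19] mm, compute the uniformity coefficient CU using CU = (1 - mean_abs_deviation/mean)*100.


mean = 19.833333 mm
MAD = 2.500000 mm
CU = (1 - 2.500000/19.833333)*100

87.3950 %


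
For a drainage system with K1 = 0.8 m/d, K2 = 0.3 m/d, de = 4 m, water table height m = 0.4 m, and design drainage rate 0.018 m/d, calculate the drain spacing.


S^2 = 8*K2*de*m/q + 4*K1*m^2/q
S^2 = 8*0.3*4*0.4/0.018 + 4*0.8*0.4^2/0.018
S = sqrt(241.7778)

15.5492 m


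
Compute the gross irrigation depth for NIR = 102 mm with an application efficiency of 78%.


Ea = 78% = 0.78
GID = NIR / Ea = 102 / 0.78 = 130.7692 mm

130.7692 mm


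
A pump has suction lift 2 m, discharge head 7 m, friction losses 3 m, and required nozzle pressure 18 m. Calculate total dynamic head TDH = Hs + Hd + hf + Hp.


TDH = Hs + Hd + hf + Hp = 2 + 7 + 3 + 18 = 30

30 m


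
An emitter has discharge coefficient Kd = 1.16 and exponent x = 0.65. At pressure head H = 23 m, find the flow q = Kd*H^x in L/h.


q = Kd * H^x = 1.16 * 23^0.65 = 1.16 * 7.675790

8.9039 L/h


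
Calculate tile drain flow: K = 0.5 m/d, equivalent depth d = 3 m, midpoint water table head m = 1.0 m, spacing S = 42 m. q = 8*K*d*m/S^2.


q = 8*K*d*m/S^2
q = 8*0.5*3*1.0/42^2
q = 12.0000 / 1764

0.0068 m/d


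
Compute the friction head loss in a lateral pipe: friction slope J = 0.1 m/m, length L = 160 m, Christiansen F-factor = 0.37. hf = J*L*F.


hf = J * L * F = 0.1 * 160 * 0.37 = 5.9200 m

5.9200 m


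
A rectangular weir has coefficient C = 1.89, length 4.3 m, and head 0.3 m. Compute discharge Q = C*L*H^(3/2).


Q = C * L * H^(3/2) = 1.89 * 4.3 * 0.3^1.5 = 1.89 * 4.3 * 0.164317

1.3354 m^3/s


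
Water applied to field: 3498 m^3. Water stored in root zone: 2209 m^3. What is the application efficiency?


Ea = V_root / V_field * 100 = 2209 / 3498 * 100 = 63.1504%

63.1504 %


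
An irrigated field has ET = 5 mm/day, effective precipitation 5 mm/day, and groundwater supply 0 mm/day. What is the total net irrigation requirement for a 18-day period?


Daily deficit = ET - Pe - GW = 5 - 5 - 0 = 0 mm/day
NIR = 0 * 18 = 0 mm

0 mm


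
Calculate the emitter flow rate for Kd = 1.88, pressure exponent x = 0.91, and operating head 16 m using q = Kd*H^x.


q = Kd * H^x = 1.88 * 16^0.91 = 1.88 * 12.466633

23.4373 L/h


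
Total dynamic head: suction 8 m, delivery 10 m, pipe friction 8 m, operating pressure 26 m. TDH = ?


TDH = Hs + Hd + hf + Hp = 8 + 10 + 8 + 26 = 52

52 m


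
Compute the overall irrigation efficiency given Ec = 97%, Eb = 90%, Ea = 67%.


Ec = 0.97, Eb = 0.9, Ea = 0.67
E = 0.97 * 0.9 * 0.67 * 100 = 58.4910%

58.4910 %


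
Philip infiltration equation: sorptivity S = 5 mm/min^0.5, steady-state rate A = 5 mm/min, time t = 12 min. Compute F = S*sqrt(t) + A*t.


F = S*sqrt(t) + A*t
F = 5*sqrt(12) + 5*12
F = 5*3.464102 + 60

77.3205 mm


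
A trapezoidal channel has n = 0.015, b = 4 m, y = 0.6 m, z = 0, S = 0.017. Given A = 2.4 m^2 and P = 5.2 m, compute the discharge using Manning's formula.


R = A/P = 2.4/5.2 = 0.461538
Q = (1/0.015) * 2.4 * 0.461538^(2/3) * 0.017^0.5

12.4590 m^3/s


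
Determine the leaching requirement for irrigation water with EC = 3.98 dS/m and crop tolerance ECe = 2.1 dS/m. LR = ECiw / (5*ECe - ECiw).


LR = ECiw / (5*ECe - ECiw)
LR = 3.98 / (5*2.1 - 3.98)
LR = 3.98 / 6.5200

0.6104


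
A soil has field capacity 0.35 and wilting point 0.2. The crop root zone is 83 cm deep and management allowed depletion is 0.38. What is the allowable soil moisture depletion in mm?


SMD = (FC - PWP) * d * MAD * 10
SMD = (0.35 - 0.2) * 83 * 0.38 * 10
SMD = 0.1500 * 83 * 0.38 * 10

47.3100 mm


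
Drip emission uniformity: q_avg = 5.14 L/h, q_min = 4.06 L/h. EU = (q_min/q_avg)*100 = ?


EU = (q_min/q_avg)*100 = (4.06/5.14)*100 = 78.9883%

78.9883 %


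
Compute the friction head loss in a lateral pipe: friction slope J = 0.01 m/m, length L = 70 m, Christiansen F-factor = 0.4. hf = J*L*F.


hf = J * L * F = 0.01 * 70 * 0.4 = 0.2800 m

0.2800 m


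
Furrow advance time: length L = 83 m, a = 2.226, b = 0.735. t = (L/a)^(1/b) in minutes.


t = (L/a)^(1/b)
t = (83/2.226)^(1/0.735)
t = 37.286613^(1/0.735)

137.4571 min


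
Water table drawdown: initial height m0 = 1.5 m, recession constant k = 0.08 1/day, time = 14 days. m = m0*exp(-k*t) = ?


m = m0 * exp(-k*t)
m = 1.5 * exp(-0.08 * 14)
m = 1.5 * exp(-1.1200)

0.4894 m


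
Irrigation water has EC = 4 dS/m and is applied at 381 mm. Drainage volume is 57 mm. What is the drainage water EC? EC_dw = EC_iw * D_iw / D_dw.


EC_dw = EC_iw * D_iw / D_dw
EC_dw = 4 * 381 / 57
EC_dw = 1524 / 57

26.7368 dS/m


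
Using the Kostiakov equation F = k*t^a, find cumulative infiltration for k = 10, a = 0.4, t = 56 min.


F = k * t^a = 10 * 56^0.4
F = 10 * 5.003515

50.0352 mm


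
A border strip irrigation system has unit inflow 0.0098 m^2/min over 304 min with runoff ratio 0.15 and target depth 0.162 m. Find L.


L = q*t/((1+r)*Z)
L = 0.0098*304/((1+0.15)*0.162)
L = 2.9792/0.1863

15.9914 m


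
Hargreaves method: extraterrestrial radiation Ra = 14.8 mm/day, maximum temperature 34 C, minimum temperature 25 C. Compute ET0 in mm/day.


Tmean = (Tmax + Tmin)/2 = (34 + 25)/2 = 29.5
ET0 = 0.0023 * 14.8 * (29.5 + 17.8) * sqrt(34 - 25)
ET0 = 0.0023 * 14.8 * 47.3 * 3.000000

4.8303 mm/day


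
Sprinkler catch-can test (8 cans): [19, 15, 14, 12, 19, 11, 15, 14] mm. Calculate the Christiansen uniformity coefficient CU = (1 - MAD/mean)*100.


mean = 14.875000 mm
MAD = 2.125000 mm
CU = (1 - 2.125000/14.875000)*100

85.7143 %


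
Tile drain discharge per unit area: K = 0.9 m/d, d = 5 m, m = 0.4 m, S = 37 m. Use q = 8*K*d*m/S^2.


q = 8*K*d*m/S^2
q = 8*0.9*5*0.4/37^2
q = 14.4000 / 1369

0.0105 m/d


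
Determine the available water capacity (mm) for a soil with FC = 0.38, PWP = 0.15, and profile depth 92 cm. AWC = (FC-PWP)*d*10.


AWC = (FC - PWP) * d * 10
AWC = (0.38 - 0.15) * 92 * 10
AWC = 0.2300 * 92 * 10

211.6000 mm


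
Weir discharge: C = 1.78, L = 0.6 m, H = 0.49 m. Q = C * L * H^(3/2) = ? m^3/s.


Q = C * L * H^(3/2) = 1.78 * 0.6 * 0.49^1.5 = 1.78 * 0.6 * 0.343000

0.3663 m^3/s


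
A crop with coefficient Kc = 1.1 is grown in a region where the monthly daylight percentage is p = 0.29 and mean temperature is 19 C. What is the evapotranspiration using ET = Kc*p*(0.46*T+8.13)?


ET = Kc * p * (0.46*T + 8.13)
ET = 1.1 * 0.29 * (0.46*19 + 8.13)
ET = 1.1 * 0.29 * 16.8700

5.3815 mm/day
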